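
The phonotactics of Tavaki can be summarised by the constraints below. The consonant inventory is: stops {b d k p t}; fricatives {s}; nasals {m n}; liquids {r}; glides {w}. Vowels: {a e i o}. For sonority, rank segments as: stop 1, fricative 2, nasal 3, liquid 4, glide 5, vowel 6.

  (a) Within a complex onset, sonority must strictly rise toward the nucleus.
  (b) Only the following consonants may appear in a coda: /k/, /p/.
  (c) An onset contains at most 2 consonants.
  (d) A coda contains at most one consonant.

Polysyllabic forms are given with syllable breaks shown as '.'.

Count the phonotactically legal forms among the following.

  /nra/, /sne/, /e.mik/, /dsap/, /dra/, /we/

6

/nra/ — σ1 onset /nr/ (3→4 rises), coda /∅/ ok → phonotactically legal
/sne/ — σ1 onset /sn/ (2→3 rises), coda /∅/ ok → phonotactically legal
/e.mik/ — σ1 onset /∅/, coda /∅/ ok; σ2 onset /m/, coda /k/ ok → phonotactically legal
/dsap/ — σ1 onset /ds/ (1→2 rises), coda /p/ ok → phonotactically legal
/dra/ — σ1 onset /dr/ (1→4 rises), coda /∅/ ok → phonotactically legal
/we/ — σ1 onset /w/, coda /∅/ ok → phonotactically legal
Phonotactically legal: /nra/, /sne/, /e.mik/, /dsap/, /dra/, /we/ → 6.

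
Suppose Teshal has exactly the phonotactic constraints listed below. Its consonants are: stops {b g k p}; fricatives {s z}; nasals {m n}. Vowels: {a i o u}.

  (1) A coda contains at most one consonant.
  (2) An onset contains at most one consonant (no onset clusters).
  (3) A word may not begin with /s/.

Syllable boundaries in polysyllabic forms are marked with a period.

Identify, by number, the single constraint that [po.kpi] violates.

[po.kpi]: syllable 2 onset /kp/ has 2 consonants (> 1).
This is a violation of constraint 2: "An onset contains at most one consonant (no onset clusters)."
The remaining constraints (1, 3) are satisfied.

2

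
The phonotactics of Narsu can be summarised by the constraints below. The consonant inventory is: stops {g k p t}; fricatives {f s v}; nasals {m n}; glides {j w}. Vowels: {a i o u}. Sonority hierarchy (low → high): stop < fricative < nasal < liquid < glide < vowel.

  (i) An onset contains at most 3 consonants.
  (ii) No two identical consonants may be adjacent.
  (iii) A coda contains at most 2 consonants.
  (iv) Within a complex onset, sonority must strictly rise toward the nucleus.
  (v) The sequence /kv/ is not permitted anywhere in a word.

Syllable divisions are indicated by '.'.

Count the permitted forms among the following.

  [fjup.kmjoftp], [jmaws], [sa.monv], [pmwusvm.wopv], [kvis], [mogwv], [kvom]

[fjup.kmjoftp] — violates constraint (iii): syllable 2 coda /ftp/ has 3 consonants (> 2) → not permitted
[jmaws] — violates constraint (iv): syllable 1 onset /jm/: /j/ (glide, 5) → /m/ (nasal, 3) does not rise → not permitted
[sa.monv] — σ1 onset /s/, coda /∅/ ok; σ2 onset /m/, coda /nv/ (2C) ok → permitted
[pmwusvm.wopv] — violates constraint (iii): syllable 1 coda /svm/ has 3 consonants (> 2) → not permitted
[kvis] — violates constraint (v): contains banned sequence /kv/ → not permitted
[mogwv] — violates constraint (iii): syllable 1 coda /gwv/ has 3 consonants (> 2) → not permitted
[kvom] — violates constraint (v): contains banned sequence /kv/ → not permitted
Permitted: [sa.monv] → 1.

1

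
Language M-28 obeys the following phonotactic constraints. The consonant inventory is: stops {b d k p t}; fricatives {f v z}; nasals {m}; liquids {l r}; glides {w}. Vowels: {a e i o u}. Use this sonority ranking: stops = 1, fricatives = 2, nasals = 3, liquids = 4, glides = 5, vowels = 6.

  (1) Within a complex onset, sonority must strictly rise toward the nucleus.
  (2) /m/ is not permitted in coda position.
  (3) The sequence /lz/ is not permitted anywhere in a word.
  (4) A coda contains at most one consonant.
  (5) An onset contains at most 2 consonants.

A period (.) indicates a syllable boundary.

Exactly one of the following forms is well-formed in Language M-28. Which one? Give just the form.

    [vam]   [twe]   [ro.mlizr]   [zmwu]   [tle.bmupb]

[vam] — violates constraint 2: syllable 1 coda contains /m/ → ill-formed
[twe] — σ1 onset /tw/ (1→5 rises), coda /∅/ ok → well-formed
[ro.mlizr] — violates constraint 4: syllable 2 coda /zr/ has 2 consonants (> 1) → ill-formed
[zmwu] — violates constraint 5: syllable 1 onset /zmw/ has 3 consonants (> 2) → ill-formed
[tle.bmupb] — violates constraint 4: syllable 2 coda /pb/ has 2 consonants (> 1) → ill-formed

[twe]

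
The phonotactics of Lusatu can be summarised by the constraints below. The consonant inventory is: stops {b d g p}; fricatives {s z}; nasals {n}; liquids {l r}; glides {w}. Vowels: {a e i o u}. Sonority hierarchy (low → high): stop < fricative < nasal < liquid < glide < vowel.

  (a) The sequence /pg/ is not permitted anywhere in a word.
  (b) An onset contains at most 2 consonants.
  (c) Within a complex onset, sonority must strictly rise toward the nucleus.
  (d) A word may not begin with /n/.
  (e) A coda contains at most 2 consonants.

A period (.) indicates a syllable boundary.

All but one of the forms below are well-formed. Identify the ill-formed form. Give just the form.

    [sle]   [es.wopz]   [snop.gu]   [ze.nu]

[sle] — σ1 onset /sl/ (2→4 rises), coda /∅/ ok → well-formed
[es.wopz] — σ1 onset /∅/, coda /s/ ok; σ2 onset /w/, coda /pz/ (2C) ok → well-formed
[snop.gu] — violates constraint (a): contains banned sequence /pg/ → ill-formed
[ze.nu] — σ1 onset /z/, coda /∅/ ok; σ2 onset /n/, coda /∅/ ok → well-formed

[snop.gu]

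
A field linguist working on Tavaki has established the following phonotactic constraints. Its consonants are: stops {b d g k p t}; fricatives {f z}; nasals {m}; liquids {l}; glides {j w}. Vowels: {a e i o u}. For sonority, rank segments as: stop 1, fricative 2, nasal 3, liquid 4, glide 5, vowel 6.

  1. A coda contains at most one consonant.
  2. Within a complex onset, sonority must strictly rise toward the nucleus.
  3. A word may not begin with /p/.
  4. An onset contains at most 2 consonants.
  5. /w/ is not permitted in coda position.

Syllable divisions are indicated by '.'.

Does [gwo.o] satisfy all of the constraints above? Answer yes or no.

yes

[gwo.o] — σ1 onset /gw/ (1→5 rises), coda /∅/ ok; σ2 onset /∅/, coda /∅/ ok → phonotactically legal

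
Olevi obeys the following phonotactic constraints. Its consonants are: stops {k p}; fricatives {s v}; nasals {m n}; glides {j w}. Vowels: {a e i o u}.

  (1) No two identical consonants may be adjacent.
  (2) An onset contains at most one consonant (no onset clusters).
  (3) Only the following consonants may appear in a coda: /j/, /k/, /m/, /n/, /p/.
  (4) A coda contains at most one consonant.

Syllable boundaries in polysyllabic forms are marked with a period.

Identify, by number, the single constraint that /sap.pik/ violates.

1

/sap.pik/: adjacent identical consonants /pp/.
This is a violation of constraint 1: "No two identical consonants may be adjacent."
The remaining constraints (2, 3, 4) are satisfied.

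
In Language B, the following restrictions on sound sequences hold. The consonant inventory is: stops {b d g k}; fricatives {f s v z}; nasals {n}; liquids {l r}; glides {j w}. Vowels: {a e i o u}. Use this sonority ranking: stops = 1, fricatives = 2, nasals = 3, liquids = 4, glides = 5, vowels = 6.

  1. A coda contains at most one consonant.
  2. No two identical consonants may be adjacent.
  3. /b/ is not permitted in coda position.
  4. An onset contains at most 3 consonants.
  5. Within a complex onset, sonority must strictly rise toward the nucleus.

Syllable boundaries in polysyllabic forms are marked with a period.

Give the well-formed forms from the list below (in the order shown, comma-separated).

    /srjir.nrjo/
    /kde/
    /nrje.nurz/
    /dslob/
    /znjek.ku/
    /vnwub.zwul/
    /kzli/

/srjir.nrjo/, /kzli/

/srjir.nrjo/ — σ1 onset /srj/ (2→4→5 rises), coda /r/ ok; σ2 onset /nrj/ (3→4→5 rises), coda /∅/ ok → well-formed
/kde/ — violates constraint 5: syllable 1 onset /kd/: /k/ (stop, 1) → /d/ (stop, 1) does not rise → ill-formed
/nrje.nurz/ — violates constraint 1: syllable 2 coda /rz/ has 2 consonants (> 1) → ill-formed
/dslob/ — violates constraint 3: syllable 1 coda contains /b/ → ill-formed
/znjek.ku/ — violates constraint 2: adjacent identical consonants /kk/ → ill-formed
/vnwub.zwul/ — violates constraint 3: syllable 1 coda contains /b/ → ill-formed
/kzli/ — σ1 onset /kzl/ (1→2→4 rises), coda /∅/ ok → well-formed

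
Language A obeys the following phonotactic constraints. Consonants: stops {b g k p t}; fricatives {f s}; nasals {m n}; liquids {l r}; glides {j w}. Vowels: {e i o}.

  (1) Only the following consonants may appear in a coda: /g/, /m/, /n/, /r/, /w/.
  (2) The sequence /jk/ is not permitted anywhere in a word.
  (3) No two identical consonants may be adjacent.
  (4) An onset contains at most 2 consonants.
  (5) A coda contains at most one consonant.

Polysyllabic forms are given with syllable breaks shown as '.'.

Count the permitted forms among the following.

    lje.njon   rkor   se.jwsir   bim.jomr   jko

2

lje.njon — σ1 onset /lj/ (2C), coda /∅/ ok; σ2 onset /nj/ (2C), coda /n/ ok → permitted
rkor — σ1 onset /rk/ (2C), coda /r/ ok → permitted
se.jwsir — violates constraint 4: syllable 2 onset /jws/ has 3 consonants (> 2) → not permitted
bim.jomr — violates constraint 5: syllable 2 coda /mr/ has 2 consonants (> 1) → not permitted
jko — violates constraint 2: contains banned sequence /jk/ → not permitted
Permitted: lje.njon, rkor → 2.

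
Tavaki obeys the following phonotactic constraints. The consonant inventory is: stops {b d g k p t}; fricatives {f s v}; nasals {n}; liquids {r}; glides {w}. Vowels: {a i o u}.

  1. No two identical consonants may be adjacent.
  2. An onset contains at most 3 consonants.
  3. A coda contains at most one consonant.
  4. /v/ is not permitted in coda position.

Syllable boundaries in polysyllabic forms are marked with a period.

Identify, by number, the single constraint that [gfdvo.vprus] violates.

2

[gfdvo.vprus]: syllable 1 onset /gfdv/ has 4 consonants (> 3).
This is a violation of constraint 2: "An onset contains at most 3 consonants."
The remaining constraints (1, 3, 4) are satisfied.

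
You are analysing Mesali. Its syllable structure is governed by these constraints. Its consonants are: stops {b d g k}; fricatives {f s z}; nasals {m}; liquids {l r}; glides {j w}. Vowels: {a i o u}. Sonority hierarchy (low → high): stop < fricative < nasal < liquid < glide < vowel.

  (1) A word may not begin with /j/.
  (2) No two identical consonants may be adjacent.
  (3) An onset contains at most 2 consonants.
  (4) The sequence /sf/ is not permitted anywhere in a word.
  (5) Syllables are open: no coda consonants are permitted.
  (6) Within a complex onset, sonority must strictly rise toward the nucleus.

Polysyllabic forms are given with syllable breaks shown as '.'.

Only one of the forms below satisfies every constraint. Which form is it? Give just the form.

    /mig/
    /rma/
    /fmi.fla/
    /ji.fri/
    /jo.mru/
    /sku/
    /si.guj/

/fmi.fla/

/mig/ — violates constraint 5: syllable 1 coda /g/ has 1 consonant (> 0) → not permitted
/rma/ — violates constraint 6: syllable 1 onset /rm/: /r/ (liquid, 4) → /m/ (nasal, 3) does not rise → not permitted
/fmi.fla/ — σ1 onset /fm/ (2→3 rises), coda /∅/ ok; σ2 onset /fl/ (2→4 rises), coda /∅/ ok → permitted
/ji.fri/ — violates constraint 1: word begins with /j/ → not permitted
/jo.mru/ — violates constraint 1: word begins with /j/ → not permitted
/sku/ — violates constraint 6: syllable 1 onset /sk/: /s/ (fricative, 2) → /k/ (stop, 1) does not rise → not permitted
/si.guj/ — violates constraint 5: syllable 2 coda /j/ has 1 consonant (> 0) → not permitted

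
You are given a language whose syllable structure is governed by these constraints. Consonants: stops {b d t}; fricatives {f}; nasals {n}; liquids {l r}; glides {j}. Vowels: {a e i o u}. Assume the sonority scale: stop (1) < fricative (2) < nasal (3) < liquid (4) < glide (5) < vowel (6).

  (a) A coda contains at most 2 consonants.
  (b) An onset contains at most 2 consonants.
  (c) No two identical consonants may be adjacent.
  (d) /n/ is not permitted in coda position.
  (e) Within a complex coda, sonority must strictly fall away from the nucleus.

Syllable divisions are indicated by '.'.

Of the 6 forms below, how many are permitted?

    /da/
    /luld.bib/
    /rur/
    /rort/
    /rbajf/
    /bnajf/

/da/ — σ1 onset /d/, coda /∅/ ok → permitted
/luld.bib/ — σ1 onset /l/, coda /ld/ (4→1 falls) ok; σ2 onset /b/, coda /b/ ok → permitted
/rur/ — σ1 onset /r/, coda /r/ ok → permitted
/rort/ — σ1 onset /r/, coda /rt/ (4→1 falls) ok → permitted
/rbajf/ — σ1 onset /rb/ (2C), coda /jf/ (5→2 falls) ok → permitted
/bnajf/ — σ1 onset /bn/ (2C), coda /jf/ (5→2 falls) ok → permitted
Permitted: /da/, /luld.bib/, /rur/, /rort/, /rbajf/, /bnajf/ → 6.

6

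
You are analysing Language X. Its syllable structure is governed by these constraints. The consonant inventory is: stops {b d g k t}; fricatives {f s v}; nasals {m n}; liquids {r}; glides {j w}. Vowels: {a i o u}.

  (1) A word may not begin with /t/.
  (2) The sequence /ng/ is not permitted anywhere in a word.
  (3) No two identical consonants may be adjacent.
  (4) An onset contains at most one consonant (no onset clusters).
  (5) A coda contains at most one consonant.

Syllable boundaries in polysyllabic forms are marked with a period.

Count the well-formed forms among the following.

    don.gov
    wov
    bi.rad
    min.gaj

don.gov — violates constraint 2: contains banned sequence /ng/ → ill-formed
wov — σ1 onset /w/, coda /v/ ok → well-formed
bi.rad — σ1 onset /b/, coda /∅/ ok; σ2 onset /r/, coda /d/ ok → well-formed
min.gaj — violates constraint 2: contains banned sequence /ng/ → ill-formed
Well-formed: wov, bi.rad → 2.

2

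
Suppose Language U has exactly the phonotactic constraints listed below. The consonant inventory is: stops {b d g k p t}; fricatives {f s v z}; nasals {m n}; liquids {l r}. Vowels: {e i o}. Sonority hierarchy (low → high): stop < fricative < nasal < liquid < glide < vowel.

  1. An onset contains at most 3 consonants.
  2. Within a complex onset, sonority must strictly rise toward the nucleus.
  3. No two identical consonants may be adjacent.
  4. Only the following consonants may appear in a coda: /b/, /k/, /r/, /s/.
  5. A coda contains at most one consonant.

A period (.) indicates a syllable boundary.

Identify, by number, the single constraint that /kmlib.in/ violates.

4

/kmlib.in/: syllable 2 coda contains /n/, which is not a licensed coda consonant.
This is a violation of constraint 4: "Only the following consonants may appear in a coda: /b/, /k/, /r/, /s/."
The remaining constraints (1, 2, 3, 5) are satisfied.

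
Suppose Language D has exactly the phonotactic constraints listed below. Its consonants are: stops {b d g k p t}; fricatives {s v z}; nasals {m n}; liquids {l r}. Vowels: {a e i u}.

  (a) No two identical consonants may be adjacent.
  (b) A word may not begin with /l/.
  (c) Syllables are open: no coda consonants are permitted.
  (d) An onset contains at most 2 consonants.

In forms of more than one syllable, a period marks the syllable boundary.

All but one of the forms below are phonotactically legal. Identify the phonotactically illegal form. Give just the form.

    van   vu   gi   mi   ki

van — violates constraint (c): syllable 1 coda /n/ has 1 consonant (> 0) → phonotactically illegal
vu — σ1 onset /v/, coda /∅/ ok → phonotactically legal
gi — σ1 onset /g/, coda /∅/ ok → phonotactically legal
mi — σ1 onset /m/, coda /∅/ ok → phonotactically legal
ki — σ1 onset /k/, coda /∅/ ok → phonotactically legal

van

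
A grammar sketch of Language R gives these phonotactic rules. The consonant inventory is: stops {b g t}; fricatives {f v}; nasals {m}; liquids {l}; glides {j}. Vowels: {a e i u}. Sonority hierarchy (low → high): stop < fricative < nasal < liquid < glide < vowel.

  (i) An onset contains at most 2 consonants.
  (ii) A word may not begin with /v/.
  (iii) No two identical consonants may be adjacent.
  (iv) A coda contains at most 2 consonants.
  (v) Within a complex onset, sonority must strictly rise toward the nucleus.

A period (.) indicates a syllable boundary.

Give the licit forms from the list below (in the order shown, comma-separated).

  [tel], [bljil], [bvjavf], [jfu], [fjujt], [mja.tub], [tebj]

[tel] — σ1 onset /t/, coda /l/ ok → licit
[bljil] — violates constraint (i): syllable 1 onset /blj/ has 3 consonants (> 2) → illicit
[bvjavf] — violates constraint (i): syllable 1 onset /bvj/ has 3 consonants (> 2) → illicit
[jfu] — violates constraint (v): syllable 1 onset /jf/: /j/ (glide, 5) → /f/ (fricative, 2) does not rise → illicit
[fjujt] — σ1 onset /fj/ (2→5 rises), coda /jt/ (2C) ok → licit
[mja.tub] — σ1 onset /mj/ (3→5 rises), coda /∅/ ok; σ2 onset /t/, coda /b/ ok → licit
[tebj] — σ1 onset /t/, coda /bj/ (2C) ok → licit

[tel], [fjujt], [mja.tub], [tebj]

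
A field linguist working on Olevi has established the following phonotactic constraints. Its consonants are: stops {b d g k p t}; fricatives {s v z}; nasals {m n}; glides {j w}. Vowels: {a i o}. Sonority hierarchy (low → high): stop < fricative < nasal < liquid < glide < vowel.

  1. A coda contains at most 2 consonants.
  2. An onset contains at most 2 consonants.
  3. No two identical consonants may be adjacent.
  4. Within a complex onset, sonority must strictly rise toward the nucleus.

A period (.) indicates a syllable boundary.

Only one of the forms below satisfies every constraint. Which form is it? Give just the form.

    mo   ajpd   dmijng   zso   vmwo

mo — σ1 onset /m/, coda /∅/ ok → permitted
ajpd — violates constraint 1: syllable 1 coda /jpd/ has 3 consonants (> 2) → not permitted
dmijng — violates constraint 1: syllable 1 coda /jng/ has 3 consonants (> 2) → not permitted
zso — violates constraint 4: syllable 1 onset /zs/: /z/ (fricative, 2) → /s/ (fricative, 2) does not rise → not permitted
vmwo — violates constraint 2: syllable 1 onset /vmw/ has 3 consonants (> 2) → not permitted

mo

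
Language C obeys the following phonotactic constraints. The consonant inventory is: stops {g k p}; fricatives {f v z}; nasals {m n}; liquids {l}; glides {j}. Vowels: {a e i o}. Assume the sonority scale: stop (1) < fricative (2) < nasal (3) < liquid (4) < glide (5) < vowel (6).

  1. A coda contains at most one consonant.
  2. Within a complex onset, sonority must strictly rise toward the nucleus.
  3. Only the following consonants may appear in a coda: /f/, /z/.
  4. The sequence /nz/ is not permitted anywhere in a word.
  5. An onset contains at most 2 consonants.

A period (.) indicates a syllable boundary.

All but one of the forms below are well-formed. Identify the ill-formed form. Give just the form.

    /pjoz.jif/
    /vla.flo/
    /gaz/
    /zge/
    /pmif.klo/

/pjoz.jif/ — σ1 onset /pj/ (1→5 rises), coda /z/ ok; σ2 onset /j/, coda /f/ ok → well-formed
/vla.flo/ — σ1 onset /vl/ (2→4 rises), coda /∅/ ok; σ2 onset /fl/ (2→4 rises), coda /∅/ ok → well-formed
/gaz/ — σ1 onset /g/, coda /z/ ok → well-formed
/zge/ — violates constraint 2: syllable 1 onset /zg/: /z/ (fricative, 2) → /g/ (stop, 1) does not rise → ill-formed
/pmif.klo/ — σ1 onset /pm/ (1→3 rises), coda /f/ ok; σ2 onset /kl/ (1→4 rises), coda /∅/ ok → well-formed

/zge/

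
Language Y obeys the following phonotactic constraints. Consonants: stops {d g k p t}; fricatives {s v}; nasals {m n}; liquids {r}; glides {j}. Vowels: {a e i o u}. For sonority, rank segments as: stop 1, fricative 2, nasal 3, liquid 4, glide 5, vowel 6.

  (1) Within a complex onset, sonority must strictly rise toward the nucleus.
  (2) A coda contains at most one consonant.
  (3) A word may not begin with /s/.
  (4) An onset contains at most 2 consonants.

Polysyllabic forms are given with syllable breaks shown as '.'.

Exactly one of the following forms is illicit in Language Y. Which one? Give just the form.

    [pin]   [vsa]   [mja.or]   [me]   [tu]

[vsa]

[pin] — σ1 onset /p/, coda /n/ ok → licit
[vsa] — violates constraint 1: syllable 1 onset /vs/: /v/ (fricative, 2) → /s/ (fricative, 2) does not rise → illicit
[mja.or] — σ1 onset /mj/ (3→5 rises), coda /∅/ ok; σ2 onset /∅/, coda /r/ ok → licit
[me] — σ1 onset /m/, coda /∅/ ok → licit
[tu] — σ1 onset /t/, coda /∅/ ok → licit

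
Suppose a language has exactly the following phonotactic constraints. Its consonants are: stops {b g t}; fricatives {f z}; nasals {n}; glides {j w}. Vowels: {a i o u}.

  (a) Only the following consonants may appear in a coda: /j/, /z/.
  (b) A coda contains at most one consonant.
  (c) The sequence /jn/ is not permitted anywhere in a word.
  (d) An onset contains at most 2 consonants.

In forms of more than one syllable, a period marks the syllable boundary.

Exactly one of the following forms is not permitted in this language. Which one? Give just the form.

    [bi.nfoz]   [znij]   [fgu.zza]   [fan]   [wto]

[fan]

[bi.nfoz] — σ1 onset /b/, coda /∅/ ok; σ2 onset /nf/ (2C), coda /z/ ok → permitted
[znij] — σ1 onset /zn/ (2C), coda /j/ ok → permitted
[fgu.zza] — σ1 onset /fg/ (2C), coda /∅/ ok; σ2 onset /zz/ (2C), coda /∅/ ok → permitted
[fan] — violates constraint (a): syllable 1 coda contains /n/, which is not a licensed coda consonant → not permitted
[wto] — σ1 onset /wt/ (2C), coda /∅/ ok → permitted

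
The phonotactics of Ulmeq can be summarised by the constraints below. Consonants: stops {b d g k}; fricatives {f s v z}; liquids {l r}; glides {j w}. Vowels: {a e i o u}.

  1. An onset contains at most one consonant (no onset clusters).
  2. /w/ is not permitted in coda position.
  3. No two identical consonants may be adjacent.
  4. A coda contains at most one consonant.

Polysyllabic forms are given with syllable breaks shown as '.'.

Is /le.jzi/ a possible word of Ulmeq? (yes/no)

no

/le.jzi/ — violates constraint 1: syllable 2 onset /jz/ has 2 consonants (> 1) → phonotactically illegal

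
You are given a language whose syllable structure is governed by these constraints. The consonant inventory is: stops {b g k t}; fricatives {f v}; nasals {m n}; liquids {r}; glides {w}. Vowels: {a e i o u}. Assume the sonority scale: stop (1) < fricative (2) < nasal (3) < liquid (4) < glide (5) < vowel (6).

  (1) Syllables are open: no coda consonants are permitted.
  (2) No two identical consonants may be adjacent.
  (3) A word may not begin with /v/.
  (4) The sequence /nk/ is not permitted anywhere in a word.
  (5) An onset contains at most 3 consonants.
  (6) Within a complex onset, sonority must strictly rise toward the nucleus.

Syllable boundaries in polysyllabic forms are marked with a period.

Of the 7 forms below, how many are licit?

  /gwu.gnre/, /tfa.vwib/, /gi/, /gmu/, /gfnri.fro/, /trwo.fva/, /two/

/gwu.gnre/ — σ1 onset /gw/ (1→5 rises), coda /∅/ ok; σ2 onset /gnr/ (1→3→4 rises), coda /∅/ ok → licit
/tfa.vwib/ — violates constraint 1: syllable 2 coda /b/ has 1 consonant (> 0) → illicit
/gi/ — σ1 onset /g/, coda /∅/ ok → licit
/gmu/ — σ1 onset /gm/ (1→3 rises), coda /∅/ ok → licit
/gfnri.fro/ — violates constraint 5: syllable 1 onset /gfnr/ has 4 consonants (> 3) → illicit
/trwo.fva/ — violates constraint 6: syllable 2 onset /fv/: /f/ (fricative, 2) → /v/ (fricative, 2) does not rise → illicit
/two/ — σ1 onset /tw/ (1→5 rises), coda /∅/ ok → licit
Licit: /gwu.gnre/, /gi/, /gmu/, /two/ → 4.

4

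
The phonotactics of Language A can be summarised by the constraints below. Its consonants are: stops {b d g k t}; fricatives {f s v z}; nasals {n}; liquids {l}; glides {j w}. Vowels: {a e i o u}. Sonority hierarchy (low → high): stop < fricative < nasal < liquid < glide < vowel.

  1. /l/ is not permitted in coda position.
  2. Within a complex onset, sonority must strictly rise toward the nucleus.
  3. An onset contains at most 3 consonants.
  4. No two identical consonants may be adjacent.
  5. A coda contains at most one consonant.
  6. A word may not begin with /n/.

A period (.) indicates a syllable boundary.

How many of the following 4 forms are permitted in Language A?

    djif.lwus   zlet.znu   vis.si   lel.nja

2

djif.lwus — σ1 onset /dj/ (1→5 rises), coda /f/ ok; σ2 onset /lw/ (4→5 rises), coda /s/ ok → permitted
zlet.znu — σ1 onset /zl/ (2→4 rises), coda /t/ ok; σ2 onset /zn/ (2→3 rises), coda /∅/ ok → permitted
vis.si — violates constraint 4: adjacent identical consonants /ss/ → not permitted
lel.nja — violates constraint 1: syllable 1 coda contains /l/ → not permitted
Permitted: djif.lwus, zlet.znu → 2.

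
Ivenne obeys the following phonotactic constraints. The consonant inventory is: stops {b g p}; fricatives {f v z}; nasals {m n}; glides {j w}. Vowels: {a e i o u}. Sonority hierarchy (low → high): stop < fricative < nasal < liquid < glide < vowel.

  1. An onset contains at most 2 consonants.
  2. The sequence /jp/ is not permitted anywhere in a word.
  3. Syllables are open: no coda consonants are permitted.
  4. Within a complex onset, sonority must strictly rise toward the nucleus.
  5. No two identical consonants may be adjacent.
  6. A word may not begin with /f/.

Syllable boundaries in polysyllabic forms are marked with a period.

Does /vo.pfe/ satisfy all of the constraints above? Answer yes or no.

/vo.pfe/ — σ1 onset /v/, coda /∅/ ok; σ2 onset /pf/ (1→2 rises), coda /∅/ ok → well-formed

yes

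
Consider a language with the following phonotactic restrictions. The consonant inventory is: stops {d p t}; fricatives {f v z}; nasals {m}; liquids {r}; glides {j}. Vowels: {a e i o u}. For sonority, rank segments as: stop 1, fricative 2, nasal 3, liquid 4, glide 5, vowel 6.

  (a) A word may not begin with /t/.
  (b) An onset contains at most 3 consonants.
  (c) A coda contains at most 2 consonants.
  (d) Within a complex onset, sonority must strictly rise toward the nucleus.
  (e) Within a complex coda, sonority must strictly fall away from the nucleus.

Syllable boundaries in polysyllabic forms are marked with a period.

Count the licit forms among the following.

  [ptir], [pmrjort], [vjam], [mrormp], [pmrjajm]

[ptir] — violates constraint (d): syllable 1 onset /pt/: /p/ (stop, 1) → /t/ (stop, 1) does not rise → illicit
[pmrjort] — violates constraint (b): syllable 1 onset /pmrj/ has 4 consonants (> 3) → illicit
[vjam] — σ1 onset /vj/ (2→5 rises), coda /m/ ok → licit
[mrormp] — violates constraint (c): syllable 1 coda /rmp/ has 3 consonants (> 2) → illicit
[pmrjajm] — violates constraint (b): syllable 1 onset /pmrj/ has 4 consonants (> 3) → illicit
Licit: [vjam] → 1.

1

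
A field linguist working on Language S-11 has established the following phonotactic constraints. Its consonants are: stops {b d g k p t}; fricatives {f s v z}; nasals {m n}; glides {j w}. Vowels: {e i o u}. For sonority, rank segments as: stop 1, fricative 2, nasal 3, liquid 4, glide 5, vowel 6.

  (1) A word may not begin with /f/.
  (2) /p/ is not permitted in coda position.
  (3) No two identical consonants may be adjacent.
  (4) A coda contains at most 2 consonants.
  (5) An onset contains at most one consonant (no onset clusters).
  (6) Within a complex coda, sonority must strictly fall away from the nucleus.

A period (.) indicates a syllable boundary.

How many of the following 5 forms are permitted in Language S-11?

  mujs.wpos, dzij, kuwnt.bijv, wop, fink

0

mujs.wpos — violates constraint 5: syllable 2 onset /wp/ has 2 consonants (> 1) → not permitted
dzij — violates constraint 5: syllable 1 onset /dz/ has 2 consonants (> 1) → not permitted
kuwnt.bijv — violates constraint 4: syllable 1 coda /wnt/ has 3 consonants (> 2) → not permitted
wop — violates constraint 2: syllable 1 coda contains /p/ → not permitted
fink — violates constraint 1: word begins with /f/ → not permitted
No form is permitted → 0.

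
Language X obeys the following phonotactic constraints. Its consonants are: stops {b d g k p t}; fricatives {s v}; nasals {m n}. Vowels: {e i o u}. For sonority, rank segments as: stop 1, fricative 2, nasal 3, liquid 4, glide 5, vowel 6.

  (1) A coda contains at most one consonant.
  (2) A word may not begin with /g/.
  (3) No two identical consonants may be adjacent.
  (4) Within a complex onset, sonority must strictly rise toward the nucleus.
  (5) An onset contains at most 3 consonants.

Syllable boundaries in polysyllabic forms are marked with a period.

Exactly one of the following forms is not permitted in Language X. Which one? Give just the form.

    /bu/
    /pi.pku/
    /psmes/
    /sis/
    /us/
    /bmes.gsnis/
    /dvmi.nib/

/pi.pku/

/bu/ — σ1 onset /b/, coda /∅/ ok → permitted
/pi.pku/ — violates constraint 4: syllable 2 onset /pk/: /p/ (stop, 1) → /k/ (stop, 1) does not rise → not permitted
/psmes/ — σ1 onset /psm/ (1→2→3 rises), coda /s/ ok → permitted
/sis/ — σ1 onset /s/, coda /s/ ok → permitted
/us/ — σ1 onset /∅/, coda /s/ ok → permitted
/bmes.gsnis/ — σ1 onset /bm/ (1→3 rises), coda /s/ ok; σ2 onset /gsn/ (1→2→3 rises), coda /s/ ok → permitted
/dvmi.nib/ — σ1 onset /dvm/ (1→2→3 rises), coda /∅/ ok; σ2 onset /n/, coda /b/ ok → permitted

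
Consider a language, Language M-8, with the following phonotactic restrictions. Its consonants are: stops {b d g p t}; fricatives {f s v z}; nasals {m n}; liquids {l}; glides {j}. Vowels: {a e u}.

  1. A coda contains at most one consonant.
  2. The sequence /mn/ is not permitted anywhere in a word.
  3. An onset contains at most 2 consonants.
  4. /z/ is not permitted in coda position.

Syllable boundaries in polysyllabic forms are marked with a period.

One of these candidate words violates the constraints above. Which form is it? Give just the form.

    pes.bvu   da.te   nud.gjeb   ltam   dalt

dalt

pes.bvu — σ1 onset /p/, coda /s/ ok; σ2 onset /bv/ (2C), coda /∅/ ok → licit
da.te — σ1 onset /d/, coda /∅/ ok; σ2 onset /t/, coda /∅/ ok → licit
nud.gjeb — σ1 onset /n/, coda /d/ ok; σ2 onset /gj/ (2C), coda /b/ ok → licit
ltam — σ1 onset /lt/ (2C), coda /m/ ok → licit
dalt — violates constraint 1: syllable 1 coda /lt/ has 2 consonants (> 1) → illicit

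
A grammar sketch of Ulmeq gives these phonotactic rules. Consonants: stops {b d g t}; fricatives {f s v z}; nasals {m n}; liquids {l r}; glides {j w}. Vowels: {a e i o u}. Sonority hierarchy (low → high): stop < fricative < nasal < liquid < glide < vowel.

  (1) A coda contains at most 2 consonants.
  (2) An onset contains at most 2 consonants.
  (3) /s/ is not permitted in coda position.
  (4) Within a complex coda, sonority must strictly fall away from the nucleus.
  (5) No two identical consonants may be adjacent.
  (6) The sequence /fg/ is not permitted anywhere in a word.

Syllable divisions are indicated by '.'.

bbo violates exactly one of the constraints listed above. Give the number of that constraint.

bbo: adjacent identical consonants /bb/.
This is a violation of constraint 5: "No two identical consonants may be adjacent."
The remaining constraints (1, 2, 3, 4, 6) are satisfied.

5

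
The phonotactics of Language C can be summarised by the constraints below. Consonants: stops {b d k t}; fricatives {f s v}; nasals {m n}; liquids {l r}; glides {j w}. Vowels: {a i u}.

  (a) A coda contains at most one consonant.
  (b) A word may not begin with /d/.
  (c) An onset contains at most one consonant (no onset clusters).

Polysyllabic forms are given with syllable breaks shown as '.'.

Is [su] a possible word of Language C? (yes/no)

[su] — σ1 onset /s/, coda /∅/ ok → permitted

yes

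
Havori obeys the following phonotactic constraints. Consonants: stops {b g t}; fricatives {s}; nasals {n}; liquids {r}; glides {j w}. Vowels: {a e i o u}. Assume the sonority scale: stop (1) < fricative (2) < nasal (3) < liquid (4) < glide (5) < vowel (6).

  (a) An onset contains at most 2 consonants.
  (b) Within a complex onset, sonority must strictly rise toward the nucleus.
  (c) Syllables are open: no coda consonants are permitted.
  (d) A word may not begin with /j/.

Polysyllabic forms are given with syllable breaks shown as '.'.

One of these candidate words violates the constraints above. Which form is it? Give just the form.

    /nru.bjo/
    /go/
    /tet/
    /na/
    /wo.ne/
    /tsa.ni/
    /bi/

/nru.bjo/ — σ1 onset /nr/ (3→4 rises), coda /∅/ ok; σ2 onset /bj/ (1→5 rises), coda /∅/ ok → phonotactically legal
/go/ — σ1 onset /g/, coda /∅/ ok → phonotactically legal
/tet/ — violates constraint (c): syllable 1 coda /t/ has 1 consonant (> 0) → phonotactically illegal
/na/ — σ1 onset /n/, coda /∅/ ok → phonotactically legal
/wo.ne/ — σ1 onset /w/, coda /∅/ ok; σ2 onset /n/, coda /∅/ ok → phonotactically legal
/tsa.ni/ — σ1 onset /ts/ (1→2 rises), coda /∅/ ok; σ2 onset /n/, coda /∅/ ok → phonotactically legal
/bi/ — σ1 onset /b/, coda /∅/ ok → phonotactically legal

/tet/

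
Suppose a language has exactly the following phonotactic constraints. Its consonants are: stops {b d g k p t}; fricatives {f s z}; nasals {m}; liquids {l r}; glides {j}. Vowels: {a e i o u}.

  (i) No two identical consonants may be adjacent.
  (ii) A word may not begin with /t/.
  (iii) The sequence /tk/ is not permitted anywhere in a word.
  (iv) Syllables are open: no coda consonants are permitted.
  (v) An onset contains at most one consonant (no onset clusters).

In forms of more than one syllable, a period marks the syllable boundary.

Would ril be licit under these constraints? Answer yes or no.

no

ril — violates constraint (iv): syllable 1 coda /l/ has 1 consonant (> 0) → illicit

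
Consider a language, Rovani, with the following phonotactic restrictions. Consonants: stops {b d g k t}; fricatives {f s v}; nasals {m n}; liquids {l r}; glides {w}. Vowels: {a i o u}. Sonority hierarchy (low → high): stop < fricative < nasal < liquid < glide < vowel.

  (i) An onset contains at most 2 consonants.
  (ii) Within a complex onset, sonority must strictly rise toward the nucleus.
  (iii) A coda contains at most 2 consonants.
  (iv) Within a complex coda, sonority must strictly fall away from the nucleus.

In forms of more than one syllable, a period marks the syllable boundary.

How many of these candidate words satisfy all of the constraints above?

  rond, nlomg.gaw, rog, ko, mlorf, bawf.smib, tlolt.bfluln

6

rond — σ1 onset /r/, coda /nd/ (3→1 falls) ok → licit
nlomg.gaw — σ1 onset /nl/ (3→4 rises), coda /mg/ (3→1 falls) ok; σ2 onset /g/, coda /w/ ok → licit
rog — σ1 onset /r/, coda /g/ ok → licit
ko — σ1 onset /k/, coda /∅/ ok → licit
mlorf — σ1 onset /ml/ (3→4 rises), coda /rf/ (4→2 falls) ok → licit
bawf.smib — σ1 onset /b/, coda /wf/ (5→2 falls) ok; σ2 onset /sm/ (2→3 rises), coda /b/ ok → licit
tlolt.bfluln — violates constraint (i): syllable 2 onset /bfl/ has 3 consonants (> 2) → illicit
Licit: rond, nlomg.gaw, rog, ko, mlorf, bawf.smib → 6.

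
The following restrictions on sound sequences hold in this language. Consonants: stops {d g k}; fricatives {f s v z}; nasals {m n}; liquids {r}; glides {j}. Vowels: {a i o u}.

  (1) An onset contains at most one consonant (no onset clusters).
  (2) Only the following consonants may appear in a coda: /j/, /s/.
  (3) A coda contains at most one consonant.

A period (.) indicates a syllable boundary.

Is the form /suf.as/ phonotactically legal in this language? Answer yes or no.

no

/suf.as/ — violates constraint 2: syllable 1 coda contains /f/, which is not a licensed coda consonant → phonotactically illegal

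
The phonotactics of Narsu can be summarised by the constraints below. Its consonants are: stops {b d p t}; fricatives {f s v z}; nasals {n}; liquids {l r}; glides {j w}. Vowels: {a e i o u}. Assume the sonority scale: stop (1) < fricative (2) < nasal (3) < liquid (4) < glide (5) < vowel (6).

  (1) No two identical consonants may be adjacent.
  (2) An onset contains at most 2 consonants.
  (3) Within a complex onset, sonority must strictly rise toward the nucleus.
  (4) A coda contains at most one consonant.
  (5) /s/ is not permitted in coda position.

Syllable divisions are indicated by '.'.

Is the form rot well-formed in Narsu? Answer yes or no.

yes

rot — σ1 onset /r/, coda /t/ ok → well-formed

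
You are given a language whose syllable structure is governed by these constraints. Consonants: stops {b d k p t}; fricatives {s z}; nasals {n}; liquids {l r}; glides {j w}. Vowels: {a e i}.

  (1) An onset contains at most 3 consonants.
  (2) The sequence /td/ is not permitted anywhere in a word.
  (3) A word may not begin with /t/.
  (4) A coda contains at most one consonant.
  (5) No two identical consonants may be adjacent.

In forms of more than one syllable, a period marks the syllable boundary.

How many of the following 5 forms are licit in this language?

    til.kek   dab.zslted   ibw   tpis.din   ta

til.kek — violates constraint 3: word begins with /t/ → illicit
dab.zslted — violates constraint 1: syllable 2 onset /zslt/ has 4 consonants (> 3) → illicit
ibw — violates constraint 4: syllable 1 coda /bw/ has 2 consonants (> 1) → illicit
tpis.din — violates constraint 3: word begins with /t/ → illicit
ta — violates constraint 3: word begins with /t/ → illicit
No form is licit → 0.

0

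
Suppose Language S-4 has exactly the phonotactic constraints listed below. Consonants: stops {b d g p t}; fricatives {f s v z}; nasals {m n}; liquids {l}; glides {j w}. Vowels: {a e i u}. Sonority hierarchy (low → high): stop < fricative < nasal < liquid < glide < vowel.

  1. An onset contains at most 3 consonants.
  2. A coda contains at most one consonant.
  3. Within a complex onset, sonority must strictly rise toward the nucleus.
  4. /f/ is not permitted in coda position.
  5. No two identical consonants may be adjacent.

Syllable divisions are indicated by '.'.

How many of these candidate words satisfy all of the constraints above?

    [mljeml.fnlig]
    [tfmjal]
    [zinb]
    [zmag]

[mljeml.fnlig] — violates constraint 2: syllable 1 coda /ml/ has 2 consonants (> 1) → illicit
[tfmjal] — violates constraint 1: syllable 1 onset /tfmj/ has 4 consonants (> 3) → illicit
[zinb] — violates constraint 2: syllable 1 coda /nb/ has 2 consonants (> 1) → illicit
[zmag] — σ1 onset /zm/ (2→3 rises), coda /g/ ok → licit
Licit: [zmag] → 1.

1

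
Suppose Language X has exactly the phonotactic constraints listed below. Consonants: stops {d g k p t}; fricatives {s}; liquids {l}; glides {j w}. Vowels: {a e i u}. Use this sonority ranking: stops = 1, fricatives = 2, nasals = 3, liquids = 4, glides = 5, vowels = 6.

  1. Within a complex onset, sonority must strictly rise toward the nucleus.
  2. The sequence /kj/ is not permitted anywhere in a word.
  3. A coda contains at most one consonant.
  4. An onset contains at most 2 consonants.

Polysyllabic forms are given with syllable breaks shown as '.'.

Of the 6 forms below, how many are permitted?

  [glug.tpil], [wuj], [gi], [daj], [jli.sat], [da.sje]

[glug.tpil] — violates constraint 1: syllable 2 onset /tp/: /t/ (stop, 1) → /p/ (stop, 1) does not rise → not permitted
[wuj] — σ1 onset /w/, coda /j/ ok → permitted
[gi] — σ1 onset /g/, coda /∅/ ok → permitted
[daj] — σ1 onset /d/, coda /j/ ok → permitted
[jli.sat] — violates constraint 1: syllable 1 onset /jl/: /j/ (glide, 5) → /l/ (liquid, 4) does not rise → not permitted
[da.sje] — σ1 onset /d/, coda /∅/ ok; σ2 onset /sj/ (2→5 rises), coda /∅/ ok → permitted
Permitted: [wuj], [gi], [daj], [da.sje] → 4.

4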